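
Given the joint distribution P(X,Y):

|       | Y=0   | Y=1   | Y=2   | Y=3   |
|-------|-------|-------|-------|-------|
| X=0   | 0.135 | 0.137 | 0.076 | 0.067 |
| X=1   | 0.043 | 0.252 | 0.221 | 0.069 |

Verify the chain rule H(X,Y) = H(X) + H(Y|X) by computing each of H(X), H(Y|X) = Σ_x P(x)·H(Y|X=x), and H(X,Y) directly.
H(X) = 0.9791 bits, H(Y|X) = 1.7914 bits, H(X,Y) = 2.7705 bits

Marginal of X (row sums):
  P(X=0) = 0.135 + 0.137 + 0.076 + 0.067 = 0.415
  P(X=1) = 0.043 + 0.252 + 0.221 + 0.069 = 0.585
H(X) = -[0.415·log₂(0.415) + 0.585·log₂(0.585)]
  = 0.526559 + 0.452493 = 0.9791 bits

H(Y|X) = Σ_x P(x)·H(Y|X=x):
  X=0: P(X=0) = 0.415, P(Y|X=0) = (27/83, 137/415, 76/415, 67/415) → H(Y|X=0) = 1.928122
  X=1: P(X=1) = 0.585, P(Y|X=1) = (43/585, 28/65, 17/45, 23/195) → H(Y|X=1) = 1.694483
H(Y|X) = 0.415·1.928122 + 0.585·1.694483 = 1.7914 bits

H(X,Y) = -Σ_{x,y} P(x,y) log₂ P(x,y). Per-cell terms -P(x,y)·log₂P(x,y):
  X=0: 0.390011, 0.392882, 0.282557, 0.261280
  X=1: 0.195199, 0.501103, 0.481312, 0.266151
Sum of the 8 terms: H(X,Y) = 2.7705 bits

Chain rule check:
  H(X) + H(Y|X) = 0.9791 + 1.7914 = 2.7705 bits
  H(X,Y) = 2.7705 bits
✓ Chain rule verified.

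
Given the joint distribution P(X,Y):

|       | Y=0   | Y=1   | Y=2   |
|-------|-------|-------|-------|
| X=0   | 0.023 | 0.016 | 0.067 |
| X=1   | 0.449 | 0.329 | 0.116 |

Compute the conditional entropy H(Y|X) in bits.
1.4010 bits

H(Y|X) = H(X,Y) - H(X)

H(X,Y) = -Σ_{x,y} P(x,y) log₂ P(x,y). Per-cell terms -P(x,y)·log₂P(x,y):
  X=0: 0.12517, 0.09545, 0.26128
  X=1: 0.51869, 0.52766, 0.36051
Sum of the 6 terms: H(X,Y) = 1.88876 bits

Marginal of X (row sums):
  P(X=0) = 0.023 + 0.016 + 0.067 = 0.106
  P(X=1) = 0.449 + 0.329 + 0.116 = 0.894
H(X) = -[0.106·log₂(0.106) + 0.894·log₂(0.894)]
  = 0.34321 + 0.14452 = 0.48773 bits

H(Y|X) = H(X,Y) - H(X) = 1.88876 - 0.48773 = 1.4010 bits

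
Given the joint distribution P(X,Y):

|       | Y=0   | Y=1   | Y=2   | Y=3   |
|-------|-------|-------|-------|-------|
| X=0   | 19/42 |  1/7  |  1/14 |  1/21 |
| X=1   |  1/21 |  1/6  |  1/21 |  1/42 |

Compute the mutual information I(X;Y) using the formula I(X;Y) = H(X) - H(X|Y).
0.1469 bits

I(X;Y) = H(X) - H(X|Y)

Marginal of X (row sums):
  P(X=0) = 19/42 + 1/7 + 1/14 + 1/21 = 5/7
  P(X=1) = 1/21 + 1/6 + 1/21 + 1/42 = 2/7
H(X) = -[(5/7)·log₂(5/7) + (2/7)·log₂(2/7)]
  = 0.3467 + 0.5164 = 0.8631 bits

Marginal of Y (column sums):
  P(Y=0) = 19/42 + 1/21 = 1/2
  P(Y=1) = 1/7 + 1/6 = 13/42
  P(Y=2) = 1/14 + 1/21 = 5/42
  P(Y=3) = 1/21 + 1/42 = 1/14
H(X|Y) = Σ_y P(y)·H(X|Y=y):
  Y=0: P(Y=0) = 1/2, P(X|Y=0) = (19/21, 2/21) → H(X|Y=0) = 0.4537
  Y=1: P(Y=1) = 13/42, P(X|Y=1) = (6/13, 7/13) → H(X|Y=1) = 0.9957
  Y=2: P(Y=2) = 5/42, P(X|Y=2) = (3/5, 2/5) → H(X|Y=2) = 0.9710
  Y=3: P(Y=3) = 1/14, P(X|Y=3) = (2/3, 1/3) → H(X|Y=3) = 0.9183
H(X|Y) = (1/2)·0.4537 + (13/42)·0.9957 + (5/42)·0.9710 + (1/14)·0.9183 = 0.7162 bits

I(X;Y) = H(X) - H(X|Y) = 0.8631 - 0.7162 = 0.1469 bits

Cross-check via I(X;Y) = H(X) + H(Y) - H(X,Y): computing H(Y) from the column sums and H(X,Y) from the 8 cells in the same way gives H(Y) = 1.6612 bits and H(X,Y) = 2.3774 bits, so
I(X;Y) = 0.8631 + 1.6612 - 2.3774 = 0.1469 bits ✓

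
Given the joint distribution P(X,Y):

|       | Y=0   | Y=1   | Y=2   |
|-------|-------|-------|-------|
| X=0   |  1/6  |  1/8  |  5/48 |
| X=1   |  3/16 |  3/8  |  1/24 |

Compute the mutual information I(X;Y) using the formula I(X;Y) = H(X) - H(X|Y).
0.0837 bits

I(X;Y) = H(X) - H(X|Y)

Marginal of X (row sums):
  P(X=0) = 1/6 + 1/8 + 5/48 = 19/48
  P(X=1) = 3/16 + 3/8 + 1/24 = 29/48
H(X) = -[(19/48)·log₂(19/48) + (29/48)·log₂(29/48)]
  = 0.52924 + 0.43922 = 0.9685 bits

Marginal of Y (column sums):
  P(Y=0) = 1/6 + 3/16 = 17/48
  P(Y=1) = 1/8 + 3/8 = 1/2
  P(Y=2) = 5/48 + 1/24 = 7/48
H(X|Y) = Σ_y P(y)·H(X|Y=y):
  Y=0: P(Y=0) = 17/48, P(X|Y=0) = (8/17, 9/17) → H(X|Y=0) = 0.99750
  Y=1: P(Y=1) = 1/2, P(X|Y=1) = (1/4, 3/4) → H(X|Y=1) = 0.81128
  Y=2: P(Y=2) = 7/48, P(X|Y=2) = (5/7, 2/7) → H(X|Y=2) = 0.86312
H(X|Y) = (17/48)·0.99750 + (1/2)·0.81128 + (7/48)·0.86312 = 0.8848 bits

I(X;Y) = H(X) - H(X|Y) = 0.9685 - 0.8848 = 0.0837 bits

Cross-check via I(X;Y) = H(X) + H(Y) - H(X,Y): computing H(Y) from the column sums and H(X,Y) from the 6 cells in the same way gives H(Y) = 1.4354 bits and H(X,Y) = 2.3202 bits, so
I(X;Y) = 0.9685 + 1.4354 - 2.3202 = 0.0837 bits ✓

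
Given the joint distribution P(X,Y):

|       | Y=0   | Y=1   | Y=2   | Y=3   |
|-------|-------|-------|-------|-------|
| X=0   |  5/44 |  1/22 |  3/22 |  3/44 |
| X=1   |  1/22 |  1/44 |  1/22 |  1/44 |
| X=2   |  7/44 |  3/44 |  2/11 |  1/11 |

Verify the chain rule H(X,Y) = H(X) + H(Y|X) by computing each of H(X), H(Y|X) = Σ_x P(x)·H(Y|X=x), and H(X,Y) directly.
H(X) = 1.4227 bits, H(Y|X) = 1.8940 bits, H(X,Y) = 3.3167 bits

Marginal of X (row sums):
  P(X=0) = 5/44 + 1/22 + 3/22 + 3/44 = 4/11
  P(X=1) = 1/22 + 1/44 + 1/22 + 1/44 = 3/22
  P(X=2) = 7/44 + 3/44 + 2/11 + 1/11 = 1/2
H(X) = -[(4/11)·log₂(4/11) + (3/22)·log₂(3/22) + (1/2)·log₂(1/2)]
  = 0.53070 + 0.39197 + 0.50000 = 1.4227 bits

H(Y|X) = Σ_x P(x)·H(Y|X=x):
  X=0: P(X=0) = 4/11, P(Y|X=0) = (5/16, 1/8, 3/8, 3/16) → H(Y|X=0) = 1.88286
  X=1: P(X=1) = 3/22, P(Y|X=1) = (1/3, 1/6, 1/3, 1/6) → H(Y|X=1) = 1.91830
  X=2: P(X=2) = 1/2, P(Y|X=2) = (7/22, 3/22, 4/11, 2/11) → H(Y|X=2) = 1.89551
H(Y|X) = (4/11)·1.88286 + (3/22)·1.91830 + (1/2)·1.89551 = 1.8940 bits

H(X,Y) = -Σ_{x,y} P(x,y) log₂ P(x,y). Per-cell terms -P(x,y)·log₂P(x,y):
  X=0: 0.35653, 0.20270, 0.39197, 0.26417
  X=1: 0.20270, 0.12408, 0.20270, 0.12408
  X=2: 0.42192, 0.26417, 0.44717, 0.31449
Sum of the 12 terms: H(X,Y) = 3.3167 bits

Chain rule check:
  H(X) + H(Y|X) = 1.4227 + 1.8940 = 3.3167 bits
  H(X,Y) = 3.3167 bits
✓ Chain rule verified.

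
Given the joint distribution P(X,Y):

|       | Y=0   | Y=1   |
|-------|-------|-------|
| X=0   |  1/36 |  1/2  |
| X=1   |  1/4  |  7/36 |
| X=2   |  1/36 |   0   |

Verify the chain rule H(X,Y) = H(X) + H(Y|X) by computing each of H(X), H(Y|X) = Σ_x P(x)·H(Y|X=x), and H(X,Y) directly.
H(X) = 1.1502 bits, H(Y|X) = 0.5964 bits, H(X,Y) = 1.7466 bits

Marginal of X (row sums):
  P(X=0) = 1/36 + 1/2 = 19/36
  P(X=1) = 1/4 + 7/36 = 4/9
  P(X=2) = 1/36 + 0 = 1/36
H(X) = -[(19/36)·log₂(19/36) + (4/9)·log₂(4/9) + (1/36)·log₂(1/36)]
  = 0.4866 + 0.5200 + 0.1436 = 1.1502 bits

H(Y|X) = Σ_x P(x)·H(Y|X=x):
  X=0: P(X=0) = 19/36, P(Y|X=0) = (1/19, 18/19) → H(Y|X=0) = 0.2975
  X=1: P(X=1) = 4/9, P(Y|X=1) = (9/16, 7/16) → H(Y|X=1) = 0.9887
  X=2: P(X=2) = 1/36, P(Y|X=2) = (1, 0) → H(Y|X=2) = 0.0000
H(Y|X) = (19/36)·0.2975 + (4/9)·0.9887 + (1/36)·0.0000 = 0.5964 bits

H(X,Y) = -Σ_{x,y} P(x,y) log₂ P(x,y). Per-cell terms -P(x,y)·log₂P(x,y):
  X=0: 0.1436, 0.5000
  X=1: 0.5000, 0.4594
  X=2: 0.1436, 0.0000
  (cells with P = 0 contribute 0)
Sum of the 6 terms: H(X,Y) = 1.7466 bits

Chain rule check:
  H(X) + H(Y|X) = 1.1502 + 0.5964 = 1.7466 bits
  H(X,Y) = 1.7466 bits
✓ Chain rule verified.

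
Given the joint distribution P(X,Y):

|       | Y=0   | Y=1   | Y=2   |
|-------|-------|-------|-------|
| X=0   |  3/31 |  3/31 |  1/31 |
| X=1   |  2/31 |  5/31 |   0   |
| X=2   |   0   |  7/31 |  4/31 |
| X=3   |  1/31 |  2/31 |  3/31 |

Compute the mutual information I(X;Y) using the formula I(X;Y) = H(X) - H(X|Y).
0.2982 bits

I(X;Y) = H(X) - H(X|Y)

Marginal of X (row sums):
  P(X=0) = 3/31 + 3/31 + 1/31 = 7/31
  P(X=1) = 2/31 + 5/31 + 0 = 7/31
  P(X=2) = 0 + 7/31 + 4/31 = 11/31
  P(X=3) = 1/31 + 2/31 + 3/31 = 6/31
H(X) = -[(7/31)·log₂(7/31) + (7/31)·log₂(7/31) + (11/31)·log₂(11/31) + (6/31)·log₂(6/31)]
  = 0.484771 + 0.484771 + 0.530400 + 0.458561 = 1.958503 bits

Marginal of Y (column sums):
  P(Y=0) = 3/31 + 2/31 + 0 + 1/31 = 6/31
  P(Y=1) = 3/31 + 5/31 + 7/31 + 2/31 = 17/31
  P(Y=2) = 1/31 + 0 + 4/31 + 3/31 = 8/31
H(X|Y) = Σ_y P(y)·H(X|Y=y):
  Y=0: P(Y=0) = 6/31, P(X|Y=0) = (1/2, 1/3, 0, 1/6) → H(X|Y=0) = 1.459148
  Y=1: P(Y=1) = 17/31, P(X|Y=1) = (3/17, 5/17, 7/17, 2/17) → H(X|Y=1) = 1.851227
  Y=2: P(Y=2) = 8/31, P(X|Y=2) = (1/8, 0, 1/2, 3/8) → H(X|Y=2) = 1.405639
H(X|Y) = (6/31)·1.459148 + (17/31)·1.851227 + (8/31)·1.405639 = 1.660350 bits

I(X;Y) = H(X) - H(X|Y) = 1.958503 - 1.660350 = 0.2982 bits

Cross-check via I(X;Y) = H(X) + H(Y) - H(X,Y): computing H(Y) from the column sums and H(X,Y) from the 12 cells in the same way gives H(Y) = 1.438176 bits and H(X,Y) = 3.098526 bits, so
I(X;Y) = 1.958503 + 1.438176 - 3.098526 = 0.2982 bits ✓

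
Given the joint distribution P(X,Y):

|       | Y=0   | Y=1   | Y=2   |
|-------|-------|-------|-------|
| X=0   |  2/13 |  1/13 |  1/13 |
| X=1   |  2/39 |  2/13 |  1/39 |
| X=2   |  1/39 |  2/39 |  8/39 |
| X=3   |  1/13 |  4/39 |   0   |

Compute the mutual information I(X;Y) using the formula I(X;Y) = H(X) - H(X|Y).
0.3466 bits

I(X;Y) = H(X) - H(X|Y)

Marginal of X (row sums):
  P(X=0) = 2/13 + 1/13 + 1/13 = 4/13
  P(X=1) = 2/39 + 2/13 + 1/39 = 3/13
  P(X=2) = 1/39 + 2/39 + 8/39 = 11/39
  P(X=3) = 1/13 + 4/39 + 0 = 7/39
H(X) = -[(4/13)·log₂(4/13) + (3/13)·log₂(3/13) + (11/39)·log₂(11/39) + (7/39)·log₂(7/39)]
  = 0.5232 + 0.4882 + 0.5150 + 0.4448 = 1.9712 bits

Marginal of Y (column sums):
  P(Y=0) = 2/13 + 2/39 + 1/39 + 1/13 = 4/13
  P(Y=1) = 1/13 + 2/13 + 2/39 + 4/39 = 5/13
  P(Y=2) = 1/13 + 1/39 + 8/39 + 0 = 4/13
H(X|Y) = Σ_y P(y)·H(X|Y=y):
  Y=0: P(Y=0) = 4/13, P(X|Y=0) = (1/2, 1/6, 1/12, 1/4) → H(X|Y=0) = 1.7296
  Y=1: P(Y=1) = 5/13, P(X|Y=1) = (1/5, 2/5, 2/15, 4/15) → H(X|Y=1) = 1.8892
  Y=2: P(Y=2) = 4/13, P(X|Y=2) = (1/4, 1/12, 2/3, 0) → H(X|Y=2) = 1.1887
H(X|Y) = (4/13)·1.7296 + (5/13)·1.8892 + (4/13)·1.1887 = 1.6246 bits

I(X;Y) = H(X) - H(X|Y) = 1.9712 - 1.6246 = 0.3466 bits

Cross-check via I(X;Y) = H(X) + H(Y) - H(X,Y): computing H(Y) from the column sums and H(X,Y) from the 12 cells in the same way gives H(Y) = 1.5766 bits and H(X,Y) = 3.2012 bits, so
I(X;Y) = 1.9712 + 1.5766 - 3.2012 = 0.3466 bits ✓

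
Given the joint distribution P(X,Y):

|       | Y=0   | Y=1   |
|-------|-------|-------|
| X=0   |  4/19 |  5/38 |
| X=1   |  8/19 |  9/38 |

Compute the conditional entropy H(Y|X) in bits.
0.9490 bits

H(Y|X) = H(X,Y) - H(X)

H(X,Y) = -Σ_{x,y} P(x,y) log₂ P(x,y). Per-cell terms -P(x,y)·log₂P(x,y):
  X=0: 0.4732, 0.3850
  X=1: 0.5254, 0.4922
Sum of the 4 terms: H(X,Y) = 1.8758 bits

Marginal of X (row sums):
  P(X=0) = 4/19 + 5/38 = 13/38
  P(X=1) = 8/19 + 9/38 = 25/38
H(X) = -[(13/38)·log₂(13/38) + (25/38)·log₂(25/38)]
  = 0.5294 + 0.3974 = 0.9268 bits

H(Y|X) = H(X,Y) - H(X) = 1.8758 - 0.9268 = 0.9490 bits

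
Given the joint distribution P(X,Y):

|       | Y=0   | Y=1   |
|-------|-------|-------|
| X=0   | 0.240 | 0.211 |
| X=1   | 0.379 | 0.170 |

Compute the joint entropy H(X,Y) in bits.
1.9328 bits

H(X,Y) = -Σ_{x,y} P(x,y) log₂ P(x,y). Per-cell terms -P(x,y)·log₂P(x,y):
  X=0: 0.4941, 0.4736
  X=1: 0.5305, 0.4346
Sum of the 4 terms: H(X,Y) = 1.9328 bits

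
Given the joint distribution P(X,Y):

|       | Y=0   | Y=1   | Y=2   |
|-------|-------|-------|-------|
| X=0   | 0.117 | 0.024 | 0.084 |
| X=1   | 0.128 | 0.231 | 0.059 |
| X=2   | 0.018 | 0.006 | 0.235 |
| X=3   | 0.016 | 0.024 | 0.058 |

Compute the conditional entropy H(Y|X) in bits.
1.1594 bits

H(Y|X) = H(X,Y) - H(X)

H(X,Y) = -Σ_{x,y} P(x,y) log₂ P(x,y). Per-cell terms -P(x,y)·log₂P(x,y):
  X=0: 0.3622, 0.1291, 0.3002
  X=1: 0.3796, 0.4883, 0.2409
  X=2: 0.1043, 0.0443, 0.4910
  X=3: 0.0955, 0.1291, 0.2383
Sum of the 12 terms: H(X,Y) = 3.0028 bits

Marginal of X (row sums):
  P(X=0) = 0.117 + 0.024 + 0.084 = 0.225
  P(X=1) = 0.128 + 0.231 + 0.059 = 0.418
  P(X=2) = 0.018 + 0.006 + 0.235 = 0.259
  P(X=3) = 0.016 + 0.024 + 0.058 = 0.098
H(X) = -[0.225·log₂(0.225) + 0.418·log₂(0.418) + 0.259·log₂(0.259) + 0.098·log₂(0.098)]
  = 0.4842 + 0.5260 + 0.5048 + 0.3284 = 1.8434 bits

H(Y|X) = H(X,Y) - H(X) = 3.0028 - 1.8434 = 1.1594 bits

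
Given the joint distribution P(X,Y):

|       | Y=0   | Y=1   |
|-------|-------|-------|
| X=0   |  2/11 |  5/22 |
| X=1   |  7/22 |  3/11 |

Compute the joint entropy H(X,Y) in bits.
1.9698 bits

H(X,Y) = -Σ_{x,y} P(x,y) log₂ P(x,y). Per-cell terms -P(x,y)·log₂P(x,y):
  X=0: 0.447169, 0.485796
  X=1: 0.525661, 0.511219
Sum of the 4 terms: H(X,Y) = 1.9698 bits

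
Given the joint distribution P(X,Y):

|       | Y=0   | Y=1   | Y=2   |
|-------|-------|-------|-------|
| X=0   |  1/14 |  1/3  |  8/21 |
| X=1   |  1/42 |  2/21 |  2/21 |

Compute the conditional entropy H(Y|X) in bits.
1.3556 bits

H(Y|X) = H(X,Y) - H(X)

H(X,Y) = -Σ_{x,y} P(x,y) log₂ P(x,y). Per-cell terms -P(x,y)·log₂P(x,y):
  X=0: 0.27195, 0.52832, 0.53041
  X=1: 0.12839, 0.32308, 0.32308
Sum of the 6 terms: H(X,Y) = 2.1052 bits

Marginal of X (row sums):
  P(X=0) = 1/14 + 1/3 + 8/21 = 11/14
  P(X=1) = 1/42 + 2/21 + 2/21 = 3/14
H(X) = -[(11/14)·log₂(11/14) + (3/14)·log₂(3/14)]
  = 0.27337 + 0.47623 = 0.7496 bits

H(Y|X) = H(X,Y) - H(X) = 2.1052 - 0.7496 = 1.3556 bits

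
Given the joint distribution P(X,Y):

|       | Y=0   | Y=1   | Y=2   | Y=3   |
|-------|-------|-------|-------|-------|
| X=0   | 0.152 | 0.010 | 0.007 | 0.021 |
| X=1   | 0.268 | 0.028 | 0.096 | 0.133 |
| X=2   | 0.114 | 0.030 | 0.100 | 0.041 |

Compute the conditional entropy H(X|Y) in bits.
1.3680 bits

H(X|Y) = H(X,Y) - H(Y)

H(X,Y) = -Σ_{x,y} P(x,y) log₂ P(x,y). Per-cell terms -P(x,y)·log₂P(x,y):
  X=0: 0.413114, 0.066439, 0.050109, 0.117043
  X=1: 0.509118, 0.144436, 0.324559, 0.387097
  X=2: 0.357150, 0.151767, 0.332193, 0.188938
Sum of the 12 terms: H(X,Y) = 3.04196 bits

Marginal of Y (column sums):
  P(Y=0) = 0.152 + 0.268 + 0.114 = 0.534
  P(Y=1) = 0.010 + 0.028 + 0.030 = 0.068
  P(Y=2) = 0.007 + 0.096 + 0.100 = 0.203
  P(Y=3) = 0.021 + 0.133 + 0.041 = 0.195
H(Y) = -[0.534·log₂(0.534) + 0.068·log₂(0.068) + 0.203·log₂(0.203) + 0.195·log₂(0.195)]
  = 0.483317 + 0.263726 + 0.466991 + 0.459899 = 1.67393 bits

H(X|Y) = H(X,Y) - H(Y) = 3.04196 - 1.67393 = 1.3680 bits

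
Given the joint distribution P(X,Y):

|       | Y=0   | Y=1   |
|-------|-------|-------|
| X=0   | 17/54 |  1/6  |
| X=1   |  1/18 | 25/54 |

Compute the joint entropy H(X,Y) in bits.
1.7018 bits

H(X,Y) = -Σ_{x,y} P(x,y) log₂ P(x,y). Per-cell terms -P(x,y)·log₂P(x,y):
  X=0: 0.5249, 0.4308
  X=1: 0.2317, 0.5144
Sum of the 4 terms: H(X,Y) = 1.7018 bits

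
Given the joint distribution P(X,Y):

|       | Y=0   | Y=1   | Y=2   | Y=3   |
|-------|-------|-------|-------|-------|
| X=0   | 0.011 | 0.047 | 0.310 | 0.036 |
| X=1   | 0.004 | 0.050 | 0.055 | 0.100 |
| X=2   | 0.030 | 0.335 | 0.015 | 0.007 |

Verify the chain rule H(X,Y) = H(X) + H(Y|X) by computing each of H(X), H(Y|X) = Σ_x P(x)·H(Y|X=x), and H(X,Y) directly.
H(X) = 1.5303 bits, H(Y|X) = 1.0766 bits, H(X,Y) = 2.6069 bits

Marginal of X (row sums):
  P(X=0) = 0.011 + 0.047 + 0.310 + 0.036 = 0.404
  P(X=1) = 0.004 + 0.050 + 0.055 + 0.100 = 0.209
  P(X=2) = 0.030 + 0.335 + 0.015 + 0.007 = 0.387
H(X) = -[0.404·log₂(0.404) + 0.209·log₂(0.209) + 0.387·log₂(0.387)]
  = 0.52826 + 0.47201 + 0.53003 = 1.5303 bits

H(Y|X) = Σ_x P(x)·H(Y|X=x):
  X=0: P(X=0) = 0.404, P(Y|X=0) = (11/404, 47/404, 155/202, 9/101) → H(Y|X=0) = 1.10664
  X=1: P(X=1) = 0.209, P(Y|X=1) = (4/209, 50/209, 5/19, 100/209) → H(Y|X=1) = 1.61859
  X=2: P(X=2) = 0.387, P(Y|X=2) = (10/129, 335/387, 5/129, 7/387) → H(Y|X=2) = 0.75266
H(Y|X) = 0.404·1.10664 + 0.209·1.61859 + 0.387·0.75266 = 1.0766 bits

H(X,Y) = -Σ_{x,y} P(x,y) log₂ P(x,y). Per-cell terms -P(x,y)·log₂P(x,y):
  X=0: 0.07157, 0.20733, 0.52379, 0.17265
  X=1: 0.03186, 0.21610, 0.23014, 0.33219
  X=2: 0.15177, 0.52855, 0.09088, 0.05011
Sum of the 12 terms: H(X,Y) = 2.6069 bits

Chain rule check:
  H(X) + H(Y|X) = 1.5303 + 1.0766 = 2.6069 bits
  H(X,Y) = 2.6069 bits
✓ Chain rule verified.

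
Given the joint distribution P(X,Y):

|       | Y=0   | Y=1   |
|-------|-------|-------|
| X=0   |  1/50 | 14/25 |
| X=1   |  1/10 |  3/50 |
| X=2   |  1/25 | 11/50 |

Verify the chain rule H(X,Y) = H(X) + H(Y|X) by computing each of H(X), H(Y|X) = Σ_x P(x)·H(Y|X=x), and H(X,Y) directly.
H(X) = 1.3841 bits, H(Y|X) = 0.4393 bits, H(X,Y) = 1.8234 bits

Marginal of X (row sums):
  P(X=0) = 1/50 + 14/25 = 29/50
  P(X=1) = 1/10 + 3/50 = 4/25
  P(X=2) = 1/25 + 11/50 = 13/50
H(X) = -[(29/50)·log₂(29/50) + (4/25)·log₂(4/25) + (13/50)·log₂(13/50)]
  = 0.4558 + 0.4230 + 0.5053 = 1.3841 bits

H(Y|X) = Σ_x P(x)·H(Y|X=x):
  X=0: P(X=0) = 29/50, P(Y|X=0) = (1/29, 28/29) → H(Y|X=0) = 0.2164
  X=1: P(X=1) = 4/25, P(Y|X=1) = (5/8, 3/8) → H(Y|X=1) = 0.9544
  X=2: P(X=2) = 13/50, P(Y|X=2) = (2/13, 11/13) → H(Y|X=2) = 0.6194
H(Y|X) = (29/50)·0.2164 + (4/25)·0.9544 + (13/50)·0.6194 = 0.4393 bits

H(X,Y) = -Σ_{x,y} P(x,y) log₂ P(x,y). Per-cell terms -P(x,y)·log₂P(x,y):
  X=0: 0.1129, 0.4684
  X=1: 0.3322, 0.2435
  X=2: 0.1858, 0.4806
Sum of the 6 terms: H(X,Y) = 1.8234 bits

Chain rule check:
  H(X) + H(Y|X) = 1.3841 + 0.4393 = 1.8234 bits
  H(X,Y) = 1.8234 bits
✓ Chain rule verified.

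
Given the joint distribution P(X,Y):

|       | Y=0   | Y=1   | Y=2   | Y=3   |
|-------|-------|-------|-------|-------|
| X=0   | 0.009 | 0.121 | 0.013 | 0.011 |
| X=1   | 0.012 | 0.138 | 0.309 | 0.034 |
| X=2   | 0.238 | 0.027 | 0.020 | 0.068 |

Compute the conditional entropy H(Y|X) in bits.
1.3044 bits

H(Y|X) = H(X,Y) - H(X)

H(X,Y) = -Σ_{x,y} P(x,y) log₂ P(x,y). Per-cell terms -P(x,y)·log₂P(x,y):
  X=0: 0.061163, 0.368677, 0.081449, 0.071570
  X=1: 0.076570, 0.394302, 0.523545, 0.165863
  X=2: 0.492890, 0.140694, 0.112877, 0.263726
Sum of the 12 terms: H(X,Y) = 2.75333 bits

Marginal of X (row sums):
  P(X=0) = 0.009 + 0.121 + 0.013 + 0.011 = 0.154
  P(X=1) = 0.012 + 0.138 + 0.309 + 0.034 = 0.493
  P(X=2) = 0.238 + 0.027 + 0.020 + 0.068 = 0.353
H(X) = -[0.154·log₂(0.154) + 0.493·log₂(0.493) + 0.353·log₂(0.353)]
  = 0.415646 + 0.503028 + 0.530298 = 1.44897 bits

H(Y|X) = H(X,Y) - H(X) = 2.75333 - 1.44897 = 1.3044 bits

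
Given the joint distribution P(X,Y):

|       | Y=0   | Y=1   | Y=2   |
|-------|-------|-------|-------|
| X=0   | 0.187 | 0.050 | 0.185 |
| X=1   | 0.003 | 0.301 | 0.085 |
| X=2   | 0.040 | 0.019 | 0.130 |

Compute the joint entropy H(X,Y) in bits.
2.6446 bits

H(X,Y) = -Σ_{x,y} P(x,y) log₂ P(x,y). Per-cell terms -P(x,y)·log₂P(x,y):
  X=0: 0.4523, 0.2161, 0.4504
  X=1: 0.0251, 0.5214, 0.3023
  X=2: 0.1858, 0.1086, 0.3826
Sum of the 9 terms: H(X,Y) = 2.6446 bits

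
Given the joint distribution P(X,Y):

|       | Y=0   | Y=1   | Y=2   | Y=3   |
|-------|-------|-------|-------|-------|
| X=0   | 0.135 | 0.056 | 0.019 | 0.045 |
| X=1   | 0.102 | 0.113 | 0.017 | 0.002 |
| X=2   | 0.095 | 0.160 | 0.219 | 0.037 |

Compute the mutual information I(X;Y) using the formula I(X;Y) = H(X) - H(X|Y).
0.2031 bits

I(X;Y) = H(X) - H(X|Y)

Marginal of X (row sums):
  P(X=0) = 0.135 + 0.056 + 0.019 + 0.045 = 0.255
  P(X=1) = 0.102 + 0.113 + 0.017 + 0.002 = 0.234
  P(X=2) = 0.095 + 0.160 + 0.219 + 0.037 = 0.511
H(X) = -[0.255·log₂(0.255) + 0.234·log₂(0.234) + 0.511·log₂(0.511)]
  = 0.502715 + 0.490328 + 0.494957 = 1.488000 bits

Marginal of Y (column sums):
  P(Y=0) = 0.135 + 0.102 + 0.095 = 0.332
  P(Y=1) = 0.056 + 0.113 + 0.160 = 0.329
  P(Y=2) = 0.019 + 0.017 + 0.219 = 0.255
  P(Y=3) = 0.045 + 0.002 + 0.037 = 0.084
H(X|Y) = Σ_y P(y)·H(X|Y=y):
  Y=0: P(Y=0) = 0.332, P(X|Y=0) = (135/332, 51/166, 95/332) → H(X|Y=0) = 1.567528
  Y=1: P(Y=1) = 0.329, P(X|Y=1) = (8/47, 113/329, 160/329) → H(X|Y=1) = 1.470149
  Y=2: P(Y=2) = 0.255, P(X|Y=2) = (19/255, 1/15, 73/85) → H(X|Y=2) = 0.728174
  Y=3: P(Y=3) = 0.084, P(X|Y=3) = (15/28, 1/42, 37/84) → H(X|Y=3) = 1.131804
H(X|Y) = 0.332·1.567528 + 0.329·1.470149 + 0.255·0.728174 + 0.084·1.131804 = 1.284854 bits

I(X;Y) = H(X) - H(X|Y) = 1.488000 - 1.284854 = 0.2031 bits

Cross-check via I(X;Y) = H(X) + H(Y) - H(X,Y): computing H(Y) from the column sums and H(X,Y) from the 12 cells in the same way gives H(Y) = 1.858677 bits and H(X,Y) = 3.143531 bits, so
I(X;Y) = 1.488000 + 1.858677 - 3.143531 = 0.2031 bits ✓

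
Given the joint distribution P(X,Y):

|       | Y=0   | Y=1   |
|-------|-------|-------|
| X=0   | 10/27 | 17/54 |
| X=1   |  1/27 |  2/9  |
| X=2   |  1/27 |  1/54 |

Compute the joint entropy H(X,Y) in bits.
1.9966 bits

H(X,Y) = -Σ_{x,y} P(x,y) log₂ P(x,y). Per-cell terms -P(x,y)·log₂P(x,y):
  X=0: 0.5307, 0.5249
  X=1: 0.1761, 0.4822
  X=2: 0.1761, 0.1066
Sum of the 6 terms: H(X,Y) = 1.9966 bits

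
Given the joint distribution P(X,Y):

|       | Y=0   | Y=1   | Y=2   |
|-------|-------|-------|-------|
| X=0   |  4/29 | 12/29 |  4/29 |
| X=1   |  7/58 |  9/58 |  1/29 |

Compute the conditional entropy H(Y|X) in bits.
1.3744 bits

H(Y|X) = H(X,Y) - H(X)

H(X,Y) = -Σ_{x,y} P(x,y) log₂ P(x,y). Per-cell terms -P(x,y)·log₂P(x,y):
  X=0: 0.3942, 0.5268, 0.3942
  X=1: 0.3682, 0.4171, 0.1675
Sum of the 6 terms: H(X,Y) = 2.2680 bits

Marginal of X (row sums):
  P(X=0) = 4/29 + 12/29 + 4/29 = 20/29
  P(X=1) = 7/58 + 9/58 + 1/29 = 9/29
H(X) = -[(20/29)·log₂(20/29) + (9/29)·log₂(9/29)]
  = 0.3697 + 0.5239 = 0.8936 bits

H(Y|X) = H(X,Y) - H(X) = 2.2680 - 0.8936 = 1.3744 bits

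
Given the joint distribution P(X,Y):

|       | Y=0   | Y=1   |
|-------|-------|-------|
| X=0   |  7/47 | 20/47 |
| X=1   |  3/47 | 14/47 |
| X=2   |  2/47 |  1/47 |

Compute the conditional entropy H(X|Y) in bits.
1.1999 bits

H(X|Y) = H(X,Y) - H(Y)

H(X,Y) = -Σ_{x,y} P(x,y) log₂ P(x,y). Per-cell terms -P(x,y)·log₂P(x,y):
  X=0: 0.40916, 0.52454
  X=1: 0.25338, 0.52045
  X=2: 0.19381, 0.11818
Sum of the 6 terms: H(X,Y) = 2.0195 bits

Marginal of Y (column sums):
  P(Y=0) = 7/47 + 3/47 + 2/47 = 12/47
  P(Y=1) = 20/47 + 14/47 + 1/47 = 35/47
H(Y) = -[(12/47)·log₂(12/47) + (35/47)·log₂(35/47)]
  = 0.50288 + 0.31672 = 0.8196 bits

H(X|Y) = H(X,Y) - H(Y) = 2.0195 - 0.8196 = 1.1999 bits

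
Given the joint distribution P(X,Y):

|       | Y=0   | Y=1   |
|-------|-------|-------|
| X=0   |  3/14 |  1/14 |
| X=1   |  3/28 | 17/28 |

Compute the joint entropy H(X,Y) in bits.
1.5305 bits

H(X,Y) = -Σ_{x,y} P(x,y) log₂ P(x,y). Per-cell terms -P(x,y)·log₂P(x,y):
  X=0: 0.47623, 0.27195
  X=1: 0.34526, 0.43708
Sum of the 4 terms: H(X,Y) = 1.5305 bits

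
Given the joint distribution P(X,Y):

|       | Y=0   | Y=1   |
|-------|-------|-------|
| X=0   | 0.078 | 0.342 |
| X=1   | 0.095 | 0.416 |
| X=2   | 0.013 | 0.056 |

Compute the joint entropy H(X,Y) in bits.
1.9798 bits

H(X,Y) = -Σ_{x,y} P(x,y) log₂ P(x,y). Per-cell terms -P(x,y)·log₂P(x,y):
  X=0: 0.2871, 0.5294
  X=1: 0.3226, 0.5264
  X=2: 0.0814, 0.2329
Sum of the 6 terms: H(X,Y) = 1.9798 bits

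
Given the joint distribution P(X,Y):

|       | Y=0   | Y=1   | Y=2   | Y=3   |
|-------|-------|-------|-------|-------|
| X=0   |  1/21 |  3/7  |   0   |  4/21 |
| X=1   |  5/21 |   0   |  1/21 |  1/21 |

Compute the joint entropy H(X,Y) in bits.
2.1000 bits

H(X,Y) = -Σ_{x,y} P(x,y) log₂ P(x,y). Per-cell terms -P(x,y)·log₂P(x,y):
  X=0: 0.20916, 0.52388, 0.00000, 0.45568
  X=1: 0.49295, 0.00000, 0.20916, 0.20916
  (cells with P = 0 contribute 0)
Sum of the 8 terms: H(X,Y) = 2.1000 bits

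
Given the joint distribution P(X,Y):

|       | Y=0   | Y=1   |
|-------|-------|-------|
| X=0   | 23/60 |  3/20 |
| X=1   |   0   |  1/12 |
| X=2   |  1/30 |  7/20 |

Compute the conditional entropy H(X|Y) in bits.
0.9534 bits

H(X|Y) = H(X,Y) - H(Y)

H(X,Y) = -Σ_{x,y} P(x,y) log₂ P(x,y). Per-cell terms -P(x,y)·log₂P(x,y):
  X=0: 0.530276, 0.410545
  X=1: 0.000000, 0.298747
  X=2: 0.163563, 0.530101
  (cells with P = 0 contribute 0)
Sum of the 6 terms: H(X,Y) = 1.93323 bits

Marginal of Y (column sums):
  P(Y=0) = 23/60 + 0 + 1/30 = 5/12
  P(Y=1) = 3/20 + 1/12 + 7/20 = 7/12
H(Y) = -[(5/12)·log₂(5/12) + (7/12)·log₂(7/12)]
  = 0.526264 + 0.453604 = 0.97987 bits

H(X|Y) = H(X,Y) - H(Y) = 1.93323 - 0.97987 = 0.9534 bits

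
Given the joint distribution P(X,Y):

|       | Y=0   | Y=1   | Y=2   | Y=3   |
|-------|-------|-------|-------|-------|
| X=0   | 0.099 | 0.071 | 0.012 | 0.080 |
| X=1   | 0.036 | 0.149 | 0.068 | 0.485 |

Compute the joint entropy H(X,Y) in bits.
2.3213 bits

H(X,Y) = -Σ_{x,y} P(x,y) log₂ P(x,y). Per-cell terms -P(x,y)·log₂P(x,y):
  X=0: 0.33031, 0.27094, 0.07657, 0.29151
  X=1: 0.17265, 0.40925, 0.26373, 0.50631
Sum of the 8 terms: H(X,Y) = 2.3213 bits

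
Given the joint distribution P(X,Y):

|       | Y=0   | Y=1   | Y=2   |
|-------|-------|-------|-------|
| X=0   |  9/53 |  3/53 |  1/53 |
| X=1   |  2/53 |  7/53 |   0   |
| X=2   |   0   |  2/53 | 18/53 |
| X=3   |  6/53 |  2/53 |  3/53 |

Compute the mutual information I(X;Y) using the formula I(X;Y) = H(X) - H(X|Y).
0.6757 bits

I(X;Y) = H(X) - H(X|Y)

Marginal of X (row sums):
  P(X=0) = 9/53 + 3/53 + 1/53 = 13/53
  P(X=1) = 2/53 + 7/53 + 0 = 9/53
  P(X=2) = 0 + 2/53 + 18/53 = 20/53
  P(X=3) = 6/53 + 2/53 + 3/53 = 11/53
H(X) = -[(13/53)·log₂(13/53) + (9/53)·log₂(9/53) + (20/53)·log₂(20/53) + (11/53)·log₂(11/53)]
  = 0.497307 + 0.434377 + 0.530563 + 0.470818 = 1.933065 bits

Marginal of Y (column sums):
  P(Y=0) = 9/53 + 2/53 + 0 + 6/53 = 17/53
  P(Y=1) = 3/53 + 7/53 + 2/53 + 2/53 = 14/53
  P(Y=2) = 1/53 + 0 + 18/53 + 3/53 = 22/53
H(X|Y) = Σ_y P(y)·H(X|Y=y):
  Y=0: P(Y=0) = 17/53, P(X|Y=0) = (9/17, 2/17, 0, 6/17) → H(X|Y=0) = 1.379280
  Y=1: P(Y=1) = 14/53, P(X|Y=1) = (3/14, 1/2, 1/7, 1/7) → H(X|Y=1) = 1.778328
  Y=2: P(Y=2) = 22/53, P(X|Y=2) = (1/22, 0, 9/11, 3/22) → H(X|Y=2) = 0.831544
H(X|Y) = (17/53)·1.379280 + (14/53)·1.778328 + (22/53)·0.831544 = 1.257327 bits

I(X;Y) = H(X) - H(X|Y) = 1.933065 - 1.257327 = 0.6757 bits

Cross-check via I(X;Y) = H(X) + H(Y) - H(X,Y): computing H(Y) from the column sums and H(X,Y) from the 12 cells in the same way gives H(Y) = 1.560046 bits and H(X,Y) = 2.817373 bits, so
I(X;Y) = 1.933065 + 1.560046 - 2.817373 = 0.6757 bits ✓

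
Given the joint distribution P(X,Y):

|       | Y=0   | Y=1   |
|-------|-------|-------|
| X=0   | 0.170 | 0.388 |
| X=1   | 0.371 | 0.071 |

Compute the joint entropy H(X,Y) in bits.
1.7662 bits

H(X,Y) = -Σ_{x,y} P(x,y) log₂ P(x,y). Per-cell terms -P(x,y)·log₂P(x,y):
  X=0: 0.4346, 0.5300
  X=1: 0.5307, 0.2709
Sum of the 4 terms: H(X,Y) = 1.7662 bits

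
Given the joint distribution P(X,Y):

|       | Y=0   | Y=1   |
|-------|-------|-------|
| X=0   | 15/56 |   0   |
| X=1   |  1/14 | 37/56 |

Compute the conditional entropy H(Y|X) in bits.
0.3377 bits

H(Y|X) = H(X,Y) - H(X)

H(X,Y) = -Σ_{x,y} P(x,y) log₂ P(x,y). Per-cell terms -P(x,y)·log₂P(x,y):
  X=0: 0.509053, 0.000000
  X=1: 0.271954, 0.395042
  (cells with P = 0 contribute 0)
Sum of the 4 terms: H(X,Y) = 1.17605 bits

Marginal of X (row sums):
  P(X=0) = 15/56 + 0 = 15/56
  P(X=1) = 1/14 + 37/56 = 41/56
H(X) = -[(15/56)·log₂(15/56) + (41/56)·log₂(41/56)]
  = 0.509053 + 0.329320 = 0.83837 bits

H(Y|X) = H(X,Y) - H(X) = 1.17605 - 0.83837 = 0.3377 bits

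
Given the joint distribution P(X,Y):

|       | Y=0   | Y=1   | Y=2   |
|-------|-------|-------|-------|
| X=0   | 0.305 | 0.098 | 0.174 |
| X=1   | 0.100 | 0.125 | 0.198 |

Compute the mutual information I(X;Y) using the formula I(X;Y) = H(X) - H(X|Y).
0.0647 bits

I(X;Y) = H(X) - H(X|Y)

Marginal of X (row sums):
  P(X=0) = 0.305 + 0.098 + 0.174 = 0.577
  P(X=1) = 0.100 + 0.125 + 0.198 = 0.423
H(X) = -[0.577·log₂(0.577) + 0.423·log₂(0.423)]
  = 0.45777 + 0.52506 = 0.9828 bits

Marginal of Y (column sums):
  P(Y=0) = 0.305 + 0.100 = 0.405
  P(Y=1) = 0.098 + 0.125 = 0.223
  P(Y=2) = 0.174 + 0.198 = 0.372
H(X|Y) = Σ_y P(y)·H(X|Y=y):
  Y=0: P(Y=0) = 0.405, P(X|Y=0) = (61/81, 20/81) → H(X|Y=0) = 0.80635
  Y=1: P(Y=1) = 0.223, P(X|Y=1) = (98/223, 125/223) → H(X|Y=1) = 0.98940
  Y=2: P(Y=2) = 0.372, P(X|Y=2) = (29/62, 33/62) → H(X|Y=2) = 0.99700
H(X|Y) = 0.405·0.80635 + 0.223·0.98940 + 0.372·0.99700 = 0.9181 bits

I(X;Y) = H(X) - H(X|Y) = 0.9828 - 0.9181 = 0.0647 bits

Cross-check via I(X;Y) = H(X) + H(Y) - H(X,Y): computing H(Y) from the column sums and H(X,Y) from the 6 cells in the same way gives H(Y) = 1.5416 bits and H(X,Y) = 2.4597 bits, so
I(X;Y) = 0.9828 + 1.5416 - 2.4597 = 0.0647 bits ✓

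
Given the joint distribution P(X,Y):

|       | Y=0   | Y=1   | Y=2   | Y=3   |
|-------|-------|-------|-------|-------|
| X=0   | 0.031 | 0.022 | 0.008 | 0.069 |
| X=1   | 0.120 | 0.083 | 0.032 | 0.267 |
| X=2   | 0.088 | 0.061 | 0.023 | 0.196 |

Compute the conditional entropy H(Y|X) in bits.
1.6592 bits

H(Y|X) = H(X,Y) - H(X)

H(X,Y) = -Σ_{x,y} P(x,y) log₂ P(x,y). Per-cell terms -P(x,y)·log₂P(x,y):
  X=0: 0.15536, 0.12114, 0.05573, 0.26615
  X=1: 0.36707, 0.29803, 0.15891, 0.50866
  X=2: 0.30856, 0.24614, 0.12517, 0.46081
Sum of the 12 terms: H(X,Y) = 3.0717 bits

Marginal of X (row sums):
  P(X=0) = 0.031 + 0.022 + 0.008 + 0.069 = 0.130
  P(X=1) = 0.120 + 0.083 + 0.032 + 0.267 = 0.502
  P(X=2) = 0.088 + 0.061 + 0.023 + 0.196 = 0.368
H(X) = -[0.130·log₂(0.130) + 0.502·log₂(0.502) + 0.368·log₂(0.368)]
  = 0.38264 + 0.49911 + 0.53074 = 1.4125 bits

H(Y|X) = H(X,Y) - H(X) = 3.0717 - 1.4125 = 1.6592 bits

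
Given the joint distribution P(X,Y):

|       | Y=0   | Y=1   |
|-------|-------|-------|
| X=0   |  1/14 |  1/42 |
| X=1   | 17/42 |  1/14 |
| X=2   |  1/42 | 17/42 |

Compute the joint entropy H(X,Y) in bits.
1.8570 bits

H(X,Y) = -Σ_{x,y} P(x,y) log₂ P(x,y). Per-cell terms -P(x,y)·log₂P(x,y):
  X=0: 0.27195, 0.12839
  X=1: 0.52816, 0.27195
  X=2: 0.12839, 0.52816
Sum of the 6 terms: H(X,Y) = 1.8570 bits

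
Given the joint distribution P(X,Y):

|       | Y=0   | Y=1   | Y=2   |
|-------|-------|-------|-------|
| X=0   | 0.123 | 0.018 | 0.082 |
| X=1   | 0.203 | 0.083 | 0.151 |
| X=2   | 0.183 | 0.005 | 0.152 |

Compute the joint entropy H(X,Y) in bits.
2.8486 bits

H(X,Y) = -Σ_{x,y} P(x,y) log₂ P(x,y). Per-cell terms -P(x,y)·log₂P(x,y):
  X=0: 0.3719, 0.1043, 0.2959
  X=1: 0.4670, 0.2980, 0.4118
  X=2: 0.4484, 0.0382, 0.4131
Sum of the 9 terms: H(X,Y) = 2.8486 bits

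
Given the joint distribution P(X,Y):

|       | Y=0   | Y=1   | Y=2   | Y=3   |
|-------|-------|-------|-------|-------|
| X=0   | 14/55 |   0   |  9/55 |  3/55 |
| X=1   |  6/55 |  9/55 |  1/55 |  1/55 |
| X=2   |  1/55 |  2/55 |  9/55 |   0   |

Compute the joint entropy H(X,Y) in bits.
2.8513 bits

H(X,Y) = -Σ_{x,y} P(x,y) log₂ P(x,y). Per-cell terms -P(x,y)·log₂P(x,y):
  X=0: 0.50247, 0.00000, 0.42733, 0.22889
  X=1: 0.34870, 0.42733, 0.10512, 0.10512
  X=2: 0.10512, 0.17387, 0.42733, 0.00000
  (cells with P = 0 contribute 0)
Sum of the 12 terms: H(X,Y) = 2.8513 bits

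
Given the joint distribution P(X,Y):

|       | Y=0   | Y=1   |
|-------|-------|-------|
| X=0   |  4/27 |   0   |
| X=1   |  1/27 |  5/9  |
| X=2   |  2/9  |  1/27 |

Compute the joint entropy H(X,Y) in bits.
1.7137 bits

H(X,Y) = -Σ_{x,y} P(x,y) log₂ P(x,y). Per-cell terms -P(x,y)·log₂P(x,y):
  X=0: 0.40813, 0.00000
  X=1: 0.17611, 0.47111
  X=2: 0.48221, 0.17611
  (cells with P = 0 contribute 0)
Sum of the 6 terms: H(X,Y) = 1.7137 bits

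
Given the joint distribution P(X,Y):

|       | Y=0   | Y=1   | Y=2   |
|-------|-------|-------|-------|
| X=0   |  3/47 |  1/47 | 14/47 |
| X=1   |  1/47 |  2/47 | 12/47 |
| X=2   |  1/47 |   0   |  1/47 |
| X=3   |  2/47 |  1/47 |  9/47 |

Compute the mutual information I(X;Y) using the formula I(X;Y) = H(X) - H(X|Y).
0.0473 bits

I(X;Y) = H(X) - H(X|Y)

Marginal of X (row sums):
  P(X=0) = 3/47 + 1/47 + 14/47 = 18/47
  P(X=1) = 1/47 + 2/47 + 12/47 = 15/47
  P(X=2) = 1/47 + 0 + 1/47 = 2/47
  P(X=3) = 2/47 + 1/47 + 9/47 = 12/47
H(X) = -[(18/47)·log₂(18/47) + (15/47)·log₂(15/47) + (2/47)·log₂(2/47) + (12/47)·log₂(12/47)]
  = 0.5303 + 0.5259 + 0.1938 + 0.5029 = 1.7529 bits

Marginal of Y (column sums):
  P(Y=0) = 3/47 + 1/47 + 1/47 + 2/47 = 7/47
  P(Y=1) = 1/47 + 2/47 + 0 + 1/47 = 4/47
  P(Y=2) = 14/47 + 12/47 + 1/47 + 9/47 = 36/47
H(X|Y) = Σ_y P(y)·H(X|Y=y):
  Y=0: P(Y=0) = 7/47, P(X|Y=0) = (3/7, 1/7, 1/7, 2/7) → H(X|Y=0) = 1.8424
  Y=1: P(Y=1) = 4/47, P(X|Y=1) = (1/4, 1/2, 0, 1/4) → H(X|Y=1) = 1.5000
  Y=2: P(Y=2) = 36/47, P(X|Y=2) = (7/18, 1/3, 1/36, 1/4) → H(X|Y=2) = 1.7018
H(X|Y) = (7/47)·1.8424 + (4/47)·1.5000 + (36/47)·1.7018 = 1.7056 bits

I(X;Y) = H(X) - H(X|Y) = 1.7529 - 1.7056 = 0.0473 bits

Cross-check via I(X;Y) = H(X) + H(Y) - H(X,Y): computing H(Y) from the column sums and H(X,Y) from the 12 cells in the same way gives H(Y) = 1.0063 bits and H(X,Y) = 2.7119 bits, so
I(X;Y) = 1.7529 + 1.0063 - 2.7119 = 0.0473 bits ✓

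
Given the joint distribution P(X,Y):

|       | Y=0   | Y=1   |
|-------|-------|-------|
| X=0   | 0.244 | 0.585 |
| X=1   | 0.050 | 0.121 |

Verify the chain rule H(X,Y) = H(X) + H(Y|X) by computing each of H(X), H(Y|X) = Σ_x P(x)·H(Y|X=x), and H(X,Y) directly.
H(X) = 0.6600 bits, H(Y|X) = 0.8738 bits, H(X,Y) = 1.5338 bits

Marginal of X (row sums):
  P(X=0) = 0.244 + 0.585 = 0.829
  P(X=1) = 0.050 + 0.121 = 0.171
H(X) = -[0.829·log₂(0.829) + 0.171·log₂(0.171)]
  = 0.22429 + 0.43570 = 0.6600 bits

H(Y|X) = Σ_x P(x)·H(Y|X=x):
  X=0: P(X=0) = 0.829, P(Y|X=0) = (244/829, 585/829) → H(Y|X=0) = 0.87425
  X=1: P(X=1) = 0.171, P(Y|X=1) = (50/171, 121/171) → H(Y|X=1) = 0.87180
H(Y|X) = 0.829·0.87425 + 0.171·0.87180 = 0.8738 bits

H(X,Y) = -Σ_{x,y} P(x,y) log₂ P(x,y). Per-cell terms -P(x,y)·log₂P(x,y):
  X=0: 0.49655, 0.45249
  X=1: 0.21610, 0.36868
Sum of the 4 terms: H(X,Y) = 1.5338 bits

Chain rule check:
  H(X) + H(Y|X) = 0.6600 + 0.8738 = 1.5338 bits
  H(X,Y) = 1.5338 bits
✓ Chain rule verified.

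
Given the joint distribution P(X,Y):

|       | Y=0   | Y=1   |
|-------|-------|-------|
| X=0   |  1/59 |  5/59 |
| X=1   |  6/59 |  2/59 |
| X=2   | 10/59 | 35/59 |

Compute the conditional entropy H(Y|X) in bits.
0.7590 bits

H(Y|X) = H(X,Y) - H(X)

H(X,Y) = -Σ_{x,y} P(x,y) log₂ P(x,y). Per-cell terms -P(x,y)·log₂P(x,y):
  X=0: 0.09971, 0.30176
  X=1: 0.33536, 0.16551
  X=2: 0.43402, 0.44691
Sum of the 6 terms: H(X,Y) = 1.7833 bits

Marginal of X (row sums):
  P(X=0) = 1/59 + 5/59 = 6/59
  P(X=1) = 6/59 + 2/59 = 8/59
  P(X=2) = 10/59 + 35/59 = 45/59
H(X) = -[(6/59)·log₂(6/59) + (8/59)·log₂(8/59) + (45/59)·log₂(45/59)]
  = 0.33536 + 0.39087 + 0.29806 = 1.0243 bits

H(Y|X) = H(X,Y) - H(X) = 1.7833 - 1.0243 = 0.7590 bits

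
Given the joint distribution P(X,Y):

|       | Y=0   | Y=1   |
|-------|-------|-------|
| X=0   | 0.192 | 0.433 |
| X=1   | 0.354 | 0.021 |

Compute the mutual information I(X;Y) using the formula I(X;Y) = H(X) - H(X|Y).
0.3209 bits

I(X;Y) = H(X) - H(X|Y)

Marginal of X (row sums):
  P(X=0) = 0.192 + 0.433 = 0.625
  P(X=1) = 0.354 + 0.021 = 0.375
H(X) = -[0.625·log₂(0.625) + 0.375·log₂(0.375)]
  = 0.4238 + 0.5306 = 0.9544 bits

Marginal of Y (column sums):
  P(Y=0) = 0.192 + 0.354 = 0.546
  P(Y=1) = 0.433 + 0.021 = 0.454
H(X|Y) = Σ_y P(y)·H(X|Y=y):
  Y=0: P(Y=0) = 0.546, P(X|Y=0) = (32/91, 59/91) → H(X|Y=0) = 0.9355
  Y=1: P(Y=1) = 0.454, P(X|Y=1) = (433/454, 21/454) → H(X|Y=1) = 0.2703
H(X|Y) = 0.546·0.9355 + 0.454·0.2703 = 0.6335 bits

I(X;Y) = H(X) - H(X|Y) = 0.9544 - 0.6335 = 0.3209 bits

Cross-check via I(X;Y) = H(X) + H(Y) - H(X,Y): computing H(Y) from the column sums and H(X,Y) from the 4 cells in the same way gives H(Y) = 0.9939 bits and H(X,Y) = 1.6274 bits, so
I(X;Y) = 0.9544 + 0.9939 - 1.6274 = 0.3209 bits ✓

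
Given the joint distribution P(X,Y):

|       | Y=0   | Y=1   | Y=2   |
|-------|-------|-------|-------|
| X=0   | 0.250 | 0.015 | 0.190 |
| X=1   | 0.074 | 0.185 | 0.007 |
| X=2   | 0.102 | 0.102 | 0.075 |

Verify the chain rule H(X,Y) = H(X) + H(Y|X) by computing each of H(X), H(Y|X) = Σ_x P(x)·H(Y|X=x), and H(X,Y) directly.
H(X) = 1.5389 bits, H(Y|X) = 1.2377 bits, H(X,Y) = 2.7767 bits

Marginal of X (row sums):
  P(X=0) = 0.250 + 0.015 + 0.190 = 0.455
  P(X=1) = 0.074 + 0.185 + 0.007 = 0.266
  P(X=2) = 0.102 + 0.102 + 0.075 = 0.279
H(X) = -[0.455·log₂(0.455) + 0.266·log₂(0.266) + 0.279·log₂(0.279)]
  = 0.5169 + 0.5082 + 0.5138 = 1.5389 bits

H(Y|X) = Σ_x P(x)·H(Y|X=x):
  X=0: P(X=0) = 0.455, P(Y|X=0) = (50/91, 3/91, 38/91) → H(Y|X=0) = 1.1631
  X=1: P(X=1) = 0.266, P(Y|X=1) = (37/133, 185/266, 1/38) → H(Y|X=1) = 1.0160
  X=2: P(X=2) = 0.279, P(Y|X=2) = (34/93, 34/93, 25/93) → H(Y|X=2) = 1.5709
H(Y|X) = 0.455·1.1631 + 0.266·1.0160 + 0.279·1.5709 = 1.2377 bits

H(X,Y) = -Σ_{x,y} P(x,y) log₂ P(x,y). Per-cell terms -P(x,y)·log₂P(x,y):
  X=0: 0.5000, 0.0909, 0.4552
  X=1: 0.2780, 0.4504, 0.0501
  X=2: 0.3359, 0.3359, 0.2803
Sum of the 9 terms: H(X,Y) = 2.7767 bits

Chain rule check:
  H(X) + H(Y|X) = 1.5389 + 1.2377 = 2.7766 bits
  H(X,Y) = 2.7767 bits
✓ Chain rule verified (Δ = 0.0001 is 4-dp rounding noise: each of the three values was rounded independently).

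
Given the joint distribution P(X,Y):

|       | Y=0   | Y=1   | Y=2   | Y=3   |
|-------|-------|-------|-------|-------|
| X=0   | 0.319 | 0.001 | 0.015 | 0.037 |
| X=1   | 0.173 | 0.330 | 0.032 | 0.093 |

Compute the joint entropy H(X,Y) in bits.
2.2460 bits

H(X,Y) = -Σ_{x,y} P(x,y) log₂ P(x,y). Per-cell terms -P(x,y)·log₂P(x,y):
  X=0: 0.5258, 0.0100, 0.0909, 0.1760
  X=1: 0.4379, 0.5278, 0.1589, 0.3187
Sum of the 8 terms: H(X,Y) = 2.2460 bits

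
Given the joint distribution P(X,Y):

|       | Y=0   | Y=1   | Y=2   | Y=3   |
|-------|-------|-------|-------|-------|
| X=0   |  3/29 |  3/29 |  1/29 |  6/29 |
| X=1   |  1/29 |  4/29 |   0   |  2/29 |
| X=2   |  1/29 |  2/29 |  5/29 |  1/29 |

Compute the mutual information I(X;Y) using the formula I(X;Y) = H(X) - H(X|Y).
0.3119 bits

I(X;Y) = H(X) - H(X|Y)

Marginal of X (row sums):
  P(X=0) = 3/29 + 3/29 + 1/29 + 6/29 = 13/29
  P(X=1) = 1/29 + 4/29 + 0 + 2/29 = 7/29
  P(X=2) = 1/29 + 2/29 + 5/29 + 1/29 = 9/29
H(X) = -[(13/29)·log₂(13/29) + (7/29)·log₂(7/29) + (9/29)·log₂(9/29)]
  = 0.51890 + 0.49498 + 0.52388 = 1.53776 bits

Marginal of Y (column sums):
  P(Y=0) = 3/29 + 1/29 + 1/29 = 5/29
  P(Y=1) = 3/29 + 4/29 + 2/29 = 9/29
  P(Y=2) = 1/29 + 0 + 5/29 = 6/29
  P(Y=3) = 6/29 + 2/29 + 1/29 = 9/29
H(X|Y) = Σ_y P(y)·H(X|Y=y):
  Y=0: P(Y=0) = 5/29, P(X|Y=0) = (3/5, 1/5, 1/5) → H(X|Y=0) = 1.37095
  Y=1: P(Y=1) = 9/29, P(X|Y=1) = (1/3, 4/9, 2/9) → H(X|Y=1) = 1.53049
  Y=2: P(Y=2) = 6/29, P(X|Y=2) = (1/6, 0, 5/6) → H(X|Y=2) = 0.65002
  Y=3: P(Y=3) = 9/29, P(X|Y=3) = (2/3, 2/9, 1/9) → H(X|Y=3) = 1.22439
H(X|Y) = (5/29)·1.37095 + (9/29)·1.53049 + (6/29)·0.65002 + (9/29)·1.22439 = 1.22582 bits

I(X;Y) = H(X) - H(X|Y) = 1.53776 - 1.22582 = 0.3119 bits

Cross-check via I(X;Y) = H(X) + H(Y) - H(X,Y): computing H(Y) from the column sums and H(X,Y) from the 12 cells in the same way gives H(Y) = 1.95529 bits and H(X,Y) = 3.18111 bits, so
I(X;Y) = 1.53776 + 1.95529 - 3.18111 = 0.3119 bits ✓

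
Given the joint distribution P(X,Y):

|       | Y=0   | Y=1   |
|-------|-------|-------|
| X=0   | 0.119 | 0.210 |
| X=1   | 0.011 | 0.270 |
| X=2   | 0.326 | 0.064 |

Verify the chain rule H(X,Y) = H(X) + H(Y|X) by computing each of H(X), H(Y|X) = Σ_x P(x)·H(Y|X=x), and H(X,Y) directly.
H(X) = 1.5721 bits, H(Y|X) = 0.6288 bits, H(X,Y) = 2.2008 bits

Marginal of X (row sums):
  P(X=0) = 0.119 + 0.210 = 0.329
  P(X=1) = 0.011 + 0.270 = 0.281
  P(X=2) = 0.326 + 0.064 = 0.390
H(X) = -[0.329·log₂(0.329) + 0.281·log₂(0.281) + 0.390·log₂(0.390)]
  = 0.5277 + 0.5146 + 0.5298 = 1.5721 bits

H(Y|X) = Σ_x P(x)·H(Y|X=x):
  X=0: P(X=0) = 0.329, P(Y|X=0) = (17/47, 30/47) → H(Y|X=0) = 0.9441
  X=1: P(X=1) = 0.281, P(Y|X=1) = (11/281, 270/281) → H(Y|X=1) = 0.2384
  X=2: P(X=2) = 0.390, P(Y|X=2) = (163/195, 32/195) → H(Y|X=2) = 0.6440
H(Y|X) = 0.329·0.9441 + 0.281·0.2384 + 0.390·0.6440 = 0.6288 bits

H(X,Y) = -Σ_{x,y} P(x,y) log₂ P(x,y). Per-cell terms -P(x,y)·log₂P(x,y):
  X=0: 0.3654, 0.4728
  X=1: 0.0716, 0.5100
  X=2: 0.5272, 0.2538
Sum of the 6 terms: H(X,Y) = 2.2008 bits

Chain rule check:
  H(X) + H(Y|X) = 1.5721 + 0.6288 = 2.2009 bits
  H(X,Y) = 2.2008 bits
✓ Chain rule verified (Δ = 0.0001 is 4-dp rounding noise: each of the three values was rounded independently).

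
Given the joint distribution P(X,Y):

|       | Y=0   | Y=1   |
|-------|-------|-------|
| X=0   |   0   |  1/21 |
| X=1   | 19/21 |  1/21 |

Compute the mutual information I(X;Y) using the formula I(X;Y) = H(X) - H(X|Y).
0.1810 bits

I(X;Y) = H(X) - H(X|Y)

Marginal of X (row sums):
  P(X=0) = 0 + 1/21 = 1/21
  P(X=1) = 19/21 + 1/21 = 20/21
H(X) = -[(1/21)·log₂(1/21) + (20/21)·log₂(20/21)]
  = 0.20916 + 0.06704 = 0.27620 bits

Marginal of Y (column sums):
  P(Y=0) = 0 + 19/21 = 19/21
  P(Y=1) = 1/21 + 1/21 = 2/21
H(X|Y) = Σ_y P(y)·H(X|Y=y):
  Y=0: P(Y=0) = 19/21, P(X|Y=0) = (0, 1) → H(X|Y=0) = 0.00000
  Y=1: P(Y=1) = 2/21, P(X|Y=1) = (1/2, 1/2) → H(X|Y=1) = 1.00000
H(X|Y) = (19/21)·0.00000 + (2/21)·1.00000 = 0.09524 bits

I(X;Y) = H(X) - H(X|Y) = 0.27620 - 0.09524 = 0.1810 bits

Cross-check via I(X;Y) = H(X) + H(Y) - H(X,Y): computing H(Y) from the column sums and H(X,Y) from the 4 cells in the same way gives H(Y) = 0.45372 bits and H(X,Y) = 0.54895 bits, so
I(X;Y) = 0.27620 + 0.45372 - 0.54895 = 0.1810 bits ✓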